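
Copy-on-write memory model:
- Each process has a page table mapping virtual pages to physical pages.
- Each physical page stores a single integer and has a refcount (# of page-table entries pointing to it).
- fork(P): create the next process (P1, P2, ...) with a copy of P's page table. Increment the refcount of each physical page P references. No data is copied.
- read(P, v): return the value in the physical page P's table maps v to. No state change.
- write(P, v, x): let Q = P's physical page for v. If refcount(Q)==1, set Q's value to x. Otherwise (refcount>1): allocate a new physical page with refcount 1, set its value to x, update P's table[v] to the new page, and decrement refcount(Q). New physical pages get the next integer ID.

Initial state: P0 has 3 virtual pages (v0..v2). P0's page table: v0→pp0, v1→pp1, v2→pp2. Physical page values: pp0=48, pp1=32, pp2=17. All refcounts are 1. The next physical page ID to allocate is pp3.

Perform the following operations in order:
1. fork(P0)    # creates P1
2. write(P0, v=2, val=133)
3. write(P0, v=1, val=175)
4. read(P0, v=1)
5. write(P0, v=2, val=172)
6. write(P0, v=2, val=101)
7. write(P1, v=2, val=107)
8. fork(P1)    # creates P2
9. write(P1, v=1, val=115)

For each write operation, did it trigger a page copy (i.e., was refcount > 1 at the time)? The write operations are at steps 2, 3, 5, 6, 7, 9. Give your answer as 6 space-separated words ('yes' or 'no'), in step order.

Op 1: fork(P0) -> P1. 3 ppages; refcounts: pp0:2 pp1:2 pp2:2
Op 2: write(P0, v2, 133). refcount(pp2)=2>1 -> COPY to pp3. 4 ppages; refcounts: pp0:2 pp1:2 pp2:1 pp3:1
Op 3: write(P0, v1, 175). refcount(pp1)=2>1 -> COPY to pp4. 5 ppages; refcounts: pp0:2 pp1:1 pp2:1 pp3:1 pp4:1
Op 4: read(P0, v1) -> 175. No state change.
Op 5: write(P0, v2, 172). refcount(pp3)=1 -> write in place. 5 ppages; refcounts: pp0:2 pp1:1 pp2:1 pp3:1 pp4:1
Op 6: write(P0, v2, 101). refcount(pp3)=1 -> write in place. 5 ppages; refcounts: pp0:2 pp1:1 pp2:1 pp3:1 pp4:1
Op 7: write(P1, v2, 107). refcount(pp2)=1 -> write in place. 5 ppages; refcounts: pp0:2 pp1:1 pp2:1 pp3:1 pp4:1
Op 8: fork(P1) -> P2. 5 ppages; refcounts: pp0:3 pp1:2 pp2:2 pp3:1 pp4:1
Op 9: write(P1, v1, 115). refcount(pp1)=2>1 -> COPY to pp5. 6 ppages; refcounts: pp0:3 pp1:1 pp2:2 pp3:1 pp4:1 pp5:1

yes yes no no no yes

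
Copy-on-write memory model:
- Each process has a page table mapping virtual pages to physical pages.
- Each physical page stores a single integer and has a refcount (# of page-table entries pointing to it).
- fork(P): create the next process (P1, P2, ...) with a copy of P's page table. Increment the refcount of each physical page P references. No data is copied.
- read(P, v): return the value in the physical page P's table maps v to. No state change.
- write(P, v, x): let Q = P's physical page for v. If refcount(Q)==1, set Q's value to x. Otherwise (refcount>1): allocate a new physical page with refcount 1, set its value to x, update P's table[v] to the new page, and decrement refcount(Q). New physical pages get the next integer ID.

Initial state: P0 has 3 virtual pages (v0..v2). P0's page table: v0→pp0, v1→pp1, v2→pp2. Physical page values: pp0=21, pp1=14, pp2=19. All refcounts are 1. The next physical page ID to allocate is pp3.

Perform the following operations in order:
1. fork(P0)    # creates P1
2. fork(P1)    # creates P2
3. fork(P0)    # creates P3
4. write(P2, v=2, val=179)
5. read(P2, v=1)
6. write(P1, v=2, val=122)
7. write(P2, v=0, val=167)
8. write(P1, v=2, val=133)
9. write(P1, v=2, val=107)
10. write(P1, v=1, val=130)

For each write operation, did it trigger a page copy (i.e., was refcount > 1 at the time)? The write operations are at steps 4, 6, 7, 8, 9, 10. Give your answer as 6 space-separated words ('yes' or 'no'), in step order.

Op 1: fork(P0) -> P1. 3 ppages; refcounts: pp0:2 pp1:2 pp2:2
Op 2: fork(P1) -> P2. 3 ppages; refcounts: pp0:3 pp1:3 pp2:3
Op 3: fork(P0) -> P3. 3 ppages; refcounts: pp0:4 pp1:4 pp2:4
Op 4: write(P2, v2, 179). refcount(pp2)=4>1 -> COPY to pp3. 4 ppages; refcounts: pp0:4 pp1:4 pp2:3 pp3:1
Op 5: read(P2, v1) -> 14. No state change.
Op 6: write(P1, v2, 122). refcount(pp2)=3>1 -> COPY to pp4. 5 ppages; refcounts: pp0:4 pp1:4 pp2:2 pp3:1 pp4:1
Op 7: write(P2, v0, 167). refcount(pp0)=4>1 -> COPY to pp5. 6 ppages; refcounts: pp0:3 pp1:4 pp2:2 pp3:1 pp4:1 pp5:1
Op 8: write(P1, v2, 133). refcount(pp4)=1 -> write in place. 6 ppages; refcounts: pp0:3 pp1:4 pp2:2 pp3:1 pp4:1 pp5:1
Op 9: write(P1, v2, 107). refcount(pp4)=1 -> write in place. 6 ppages; refcounts: pp0:3 pp1:4 pp2:2 pp3:1 pp4:1 pp5:1
Op 10: write(P1, v1, 130). refcount(pp1)=4>1 -> COPY to pp6. 7 ppages; refcounts: pp0:3 pp1:3 pp2:2 pp3:1 pp4:1 pp5:1 pp6:1

yes yes yes no no yes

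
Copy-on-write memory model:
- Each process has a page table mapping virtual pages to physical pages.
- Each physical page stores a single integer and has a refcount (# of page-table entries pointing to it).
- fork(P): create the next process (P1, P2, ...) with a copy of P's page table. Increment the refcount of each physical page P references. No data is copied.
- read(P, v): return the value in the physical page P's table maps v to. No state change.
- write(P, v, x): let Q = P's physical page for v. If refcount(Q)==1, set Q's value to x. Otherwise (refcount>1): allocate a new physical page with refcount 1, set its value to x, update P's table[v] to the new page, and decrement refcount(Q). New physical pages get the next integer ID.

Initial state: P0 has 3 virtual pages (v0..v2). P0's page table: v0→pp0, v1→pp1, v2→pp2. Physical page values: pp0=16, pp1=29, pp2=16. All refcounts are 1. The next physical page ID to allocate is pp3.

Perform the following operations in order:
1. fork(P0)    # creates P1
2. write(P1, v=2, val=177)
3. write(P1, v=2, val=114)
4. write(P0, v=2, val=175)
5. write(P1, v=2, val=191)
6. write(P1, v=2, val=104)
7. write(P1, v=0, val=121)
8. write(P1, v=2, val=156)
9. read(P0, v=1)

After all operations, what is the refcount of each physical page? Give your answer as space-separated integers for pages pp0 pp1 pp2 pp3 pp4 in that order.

Answer: 1 2 1 1 1

Derivation:
Op 1: fork(P0) -> P1. 3 ppages; refcounts: pp0:2 pp1:2 pp2:2
Op 2: write(P1, v2, 177). refcount(pp2)=2>1 -> COPY to pp3. 4 ppages; refcounts: pp0:2 pp1:2 pp2:1 pp3:1
Op 3: write(P1, v2, 114). refcount(pp3)=1 -> write in place. 4 ppages; refcounts: pp0:2 pp1:2 pp2:1 pp3:1
Op 4: write(P0, v2, 175). refcount(pp2)=1 -> write in place. 4 ppages; refcounts: pp0:2 pp1:2 pp2:1 pp3:1
Op 5: write(P1, v2, 191). refcount(pp3)=1 -> write in place. 4 ppages; refcounts: pp0:2 pp1:2 pp2:1 pp3:1
Op 6: write(P1, v2, 104). refcount(pp3)=1 -> write in place. 4 ppages; refcounts: pp0:2 pp1:2 pp2:1 pp3:1
Op 7: write(P1, v0, 121). refcount(pp0)=2>1 -> COPY to pp4. 5 ppages; refcounts: pp0:1 pp1:2 pp2:1 pp3:1 pp4:1
Op 8: write(P1, v2, 156). refcount(pp3)=1 -> write in place. 5 ppages; refcounts: pp0:1 pp1:2 pp2:1 pp3:1 pp4:1
Op 9: read(P0, v1) -> 29. No state change.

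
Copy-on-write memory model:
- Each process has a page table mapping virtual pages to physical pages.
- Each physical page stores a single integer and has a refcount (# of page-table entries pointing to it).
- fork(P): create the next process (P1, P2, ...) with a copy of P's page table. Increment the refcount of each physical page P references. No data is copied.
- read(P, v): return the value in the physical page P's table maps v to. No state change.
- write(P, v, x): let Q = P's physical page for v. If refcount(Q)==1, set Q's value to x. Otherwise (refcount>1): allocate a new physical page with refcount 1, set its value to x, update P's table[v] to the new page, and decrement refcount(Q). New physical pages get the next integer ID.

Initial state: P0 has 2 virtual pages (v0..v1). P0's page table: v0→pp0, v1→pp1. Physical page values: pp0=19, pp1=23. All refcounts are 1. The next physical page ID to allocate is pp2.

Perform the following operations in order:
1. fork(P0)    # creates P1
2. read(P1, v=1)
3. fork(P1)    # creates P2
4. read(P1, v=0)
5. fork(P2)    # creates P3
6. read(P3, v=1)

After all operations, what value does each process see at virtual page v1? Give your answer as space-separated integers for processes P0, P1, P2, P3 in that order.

Answer: 23 23 23 23

Derivation:
Op 1: fork(P0) -> P1. 2 ppages; refcounts: pp0:2 pp1:2
Op 2: read(P1, v1) -> 23. No state change.
Op 3: fork(P1) -> P2. 2 ppages; refcounts: pp0:3 pp1:3
Op 4: read(P1, v0) -> 19. No state change.
Op 5: fork(P2) -> P3. 2 ppages; refcounts: pp0:4 pp1:4
Op 6: read(P3, v1) -> 23. No state change.
P0: v1 -> pp1 = 23
P1: v1 -> pp1 = 23
P2: v1 -> pp1 = 23
P3: v1 -> pp1 = 23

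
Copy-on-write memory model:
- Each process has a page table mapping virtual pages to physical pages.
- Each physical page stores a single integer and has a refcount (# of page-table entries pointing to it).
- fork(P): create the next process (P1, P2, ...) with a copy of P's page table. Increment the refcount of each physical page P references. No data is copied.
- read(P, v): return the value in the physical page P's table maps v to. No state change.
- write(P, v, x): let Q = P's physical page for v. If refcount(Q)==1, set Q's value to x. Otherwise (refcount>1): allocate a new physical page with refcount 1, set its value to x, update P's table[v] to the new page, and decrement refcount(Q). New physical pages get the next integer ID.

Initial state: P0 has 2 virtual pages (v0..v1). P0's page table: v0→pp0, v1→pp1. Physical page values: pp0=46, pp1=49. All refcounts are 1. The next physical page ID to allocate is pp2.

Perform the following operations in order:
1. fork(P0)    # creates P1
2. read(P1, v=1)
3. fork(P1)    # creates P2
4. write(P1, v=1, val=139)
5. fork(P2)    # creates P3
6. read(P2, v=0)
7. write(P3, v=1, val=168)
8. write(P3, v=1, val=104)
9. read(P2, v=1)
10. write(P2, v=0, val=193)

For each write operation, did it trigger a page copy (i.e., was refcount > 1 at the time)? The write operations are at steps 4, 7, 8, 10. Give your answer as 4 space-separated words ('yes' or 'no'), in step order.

Op 1: fork(P0) -> P1. 2 ppages; refcounts: pp0:2 pp1:2
Op 2: read(P1, v1) -> 49. No state change.
Op 3: fork(P1) -> P2. 2 ppages; refcounts: pp0:3 pp1:3
Op 4: write(P1, v1, 139). refcount(pp1)=3>1 -> COPY to pp2. 3 ppages; refcounts: pp0:3 pp1:2 pp2:1
Op 5: fork(P2) -> P3. 3 ppages; refcounts: pp0:4 pp1:3 pp2:1
Op 6: read(P2, v0) -> 46. No state change.
Op 7: write(P3, v1, 168). refcount(pp1)=3>1 -> COPY to pp3. 4 ppages; refcounts: pp0:4 pp1:2 pp2:1 pp3:1
Op 8: write(P3, v1, 104). refcount(pp3)=1 -> write in place. 4 ppages; refcounts: pp0:4 pp1:2 pp2:1 pp3:1
Op 9: read(P2, v1) -> 49. No state change.
Op 10: write(P2, v0, 193). refcount(pp0)=4>1 -> COPY to pp4. 5 ppages; refcounts: pp0:3 pp1:2 pp2:1 pp3:1 pp4:1

yes yes no yes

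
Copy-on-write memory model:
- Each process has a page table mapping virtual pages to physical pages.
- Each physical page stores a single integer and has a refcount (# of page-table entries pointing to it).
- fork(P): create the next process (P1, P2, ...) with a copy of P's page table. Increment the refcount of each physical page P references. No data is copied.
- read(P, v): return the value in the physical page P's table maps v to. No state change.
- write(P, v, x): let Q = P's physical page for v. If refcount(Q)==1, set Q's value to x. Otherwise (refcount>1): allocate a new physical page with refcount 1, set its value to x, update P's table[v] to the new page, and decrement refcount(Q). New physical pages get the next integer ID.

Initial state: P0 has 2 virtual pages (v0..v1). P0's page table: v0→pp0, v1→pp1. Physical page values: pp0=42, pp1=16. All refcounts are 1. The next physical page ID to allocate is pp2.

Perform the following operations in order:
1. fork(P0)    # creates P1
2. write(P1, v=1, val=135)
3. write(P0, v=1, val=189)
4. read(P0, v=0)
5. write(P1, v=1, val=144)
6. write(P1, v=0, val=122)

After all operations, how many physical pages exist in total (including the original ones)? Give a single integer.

Answer: 4

Derivation:
Op 1: fork(P0) -> P1. 2 ppages; refcounts: pp0:2 pp1:2
Op 2: write(P1, v1, 135). refcount(pp1)=2>1 -> COPY to pp2. 3 ppages; refcounts: pp0:2 pp1:1 pp2:1
Op 3: write(P0, v1, 189). refcount(pp1)=1 -> write in place. 3 ppages; refcounts: pp0:2 pp1:1 pp2:1
Op 4: read(P0, v0) -> 42. No state change.
Op 5: write(P1, v1, 144). refcount(pp2)=1 -> write in place. 3 ppages; refcounts: pp0:2 pp1:1 pp2:1
Op 6: write(P1, v0, 122). refcount(pp0)=2>1 -> COPY to pp3. 4 ppages; refcounts: pp0:1 pp1:1 pp2:1 pp3:1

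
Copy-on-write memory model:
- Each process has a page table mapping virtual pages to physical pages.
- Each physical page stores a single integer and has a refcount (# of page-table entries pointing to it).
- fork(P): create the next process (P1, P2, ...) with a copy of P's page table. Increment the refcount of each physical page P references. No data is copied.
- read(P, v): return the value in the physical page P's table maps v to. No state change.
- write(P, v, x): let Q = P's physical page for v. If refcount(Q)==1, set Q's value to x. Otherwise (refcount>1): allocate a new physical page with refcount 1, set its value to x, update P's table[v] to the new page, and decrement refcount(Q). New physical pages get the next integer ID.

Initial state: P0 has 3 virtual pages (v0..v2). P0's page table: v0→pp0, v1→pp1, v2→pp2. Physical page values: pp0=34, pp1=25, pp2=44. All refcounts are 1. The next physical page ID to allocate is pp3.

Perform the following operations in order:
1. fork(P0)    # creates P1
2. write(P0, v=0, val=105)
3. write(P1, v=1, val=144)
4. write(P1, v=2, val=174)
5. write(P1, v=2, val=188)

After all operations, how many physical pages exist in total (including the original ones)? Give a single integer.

Op 1: fork(P0) -> P1. 3 ppages; refcounts: pp0:2 pp1:2 pp2:2
Op 2: write(P0, v0, 105). refcount(pp0)=2>1 -> COPY to pp3. 4 ppages; refcounts: pp0:1 pp1:2 pp2:2 pp3:1
Op 3: write(P1, v1, 144). refcount(pp1)=2>1 -> COPY to pp4. 5 ppages; refcounts: pp0:1 pp1:1 pp2:2 pp3:1 pp4:1
Op 4: write(P1, v2, 174). refcount(pp2)=2>1 -> COPY to pp5. 6 ppages; refcounts: pp0:1 pp1:1 pp2:1 pp3:1 pp4:1 pp5:1
Op 5: write(P1, v2, 188). refcount(pp5)=1 -> write in place. 6 ppages; refcounts: pp0:1 pp1:1 pp2:1 pp3:1 pp4:1 pp5:1

Answer: 6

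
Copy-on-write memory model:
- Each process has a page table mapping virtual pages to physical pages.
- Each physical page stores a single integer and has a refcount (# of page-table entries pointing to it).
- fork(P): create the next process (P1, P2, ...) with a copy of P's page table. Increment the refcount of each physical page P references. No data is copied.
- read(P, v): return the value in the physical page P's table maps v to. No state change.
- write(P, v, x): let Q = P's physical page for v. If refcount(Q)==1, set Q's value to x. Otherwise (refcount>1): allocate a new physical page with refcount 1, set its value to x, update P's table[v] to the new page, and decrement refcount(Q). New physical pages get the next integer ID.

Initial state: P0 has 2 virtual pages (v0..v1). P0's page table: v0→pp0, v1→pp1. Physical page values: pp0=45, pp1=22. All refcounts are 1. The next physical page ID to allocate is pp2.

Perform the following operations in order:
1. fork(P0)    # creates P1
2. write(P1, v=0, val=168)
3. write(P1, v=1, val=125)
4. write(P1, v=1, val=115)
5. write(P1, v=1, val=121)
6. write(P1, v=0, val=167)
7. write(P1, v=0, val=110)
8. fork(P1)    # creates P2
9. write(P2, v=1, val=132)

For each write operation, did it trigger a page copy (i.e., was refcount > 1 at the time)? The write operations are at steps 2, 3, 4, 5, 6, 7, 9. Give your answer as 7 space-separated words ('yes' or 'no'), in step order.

Op 1: fork(P0) -> P1. 2 ppages; refcounts: pp0:2 pp1:2
Op 2: write(P1, v0, 168). refcount(pp0)=2>1 -> COPY to pp2. 3 ppages; refcounts: pp0:1 pp1:2 pp2:1
Op 3: write(P1, v1, 125). refcount(pp1)=2>1 -> COPY to pp3. 4 ppages; refcounts: pp0:1 pp1:1 pp2:1 pp3:1
Op 4: write(P1, v1, 115). refcount(pp3)=1 -> write in place. 4 ppages; refcounts: pp0:1 pp1:1 pp2:1 pp3:1
Op 5: write(P1, v1, 121). refcount(pp3)=1 -> write in place. 4 ppages; refcounts: pp0:1 pp1:1 pp2:1 pp3:1
Op 6: write(P1, v0, 167). refcount(pp2)=1 -> write in place. 4 ppages; refcounts: pp0:1 pp1:1 pp2:1 pp3:1
Op 7: write(P1, v0, 110). refcount(pp2)=1 -> write in place. 4 ppages; refcounts: pp0:1 pp1:1 pp2:1 pp3:1
Op 8: fork(P1) -> P2. 4 ppages; refcounts: pp0:1 pp1:1 pp2:2 pp3:2
Op 9: write(P2, v1, 132). refcount(pp3)=2>1 -> COPY to pp4. 5 ppages; refcounts: pp0:1 pp1:1 pp2:2 pp3:1 pp4:1

yes yes no no no no yes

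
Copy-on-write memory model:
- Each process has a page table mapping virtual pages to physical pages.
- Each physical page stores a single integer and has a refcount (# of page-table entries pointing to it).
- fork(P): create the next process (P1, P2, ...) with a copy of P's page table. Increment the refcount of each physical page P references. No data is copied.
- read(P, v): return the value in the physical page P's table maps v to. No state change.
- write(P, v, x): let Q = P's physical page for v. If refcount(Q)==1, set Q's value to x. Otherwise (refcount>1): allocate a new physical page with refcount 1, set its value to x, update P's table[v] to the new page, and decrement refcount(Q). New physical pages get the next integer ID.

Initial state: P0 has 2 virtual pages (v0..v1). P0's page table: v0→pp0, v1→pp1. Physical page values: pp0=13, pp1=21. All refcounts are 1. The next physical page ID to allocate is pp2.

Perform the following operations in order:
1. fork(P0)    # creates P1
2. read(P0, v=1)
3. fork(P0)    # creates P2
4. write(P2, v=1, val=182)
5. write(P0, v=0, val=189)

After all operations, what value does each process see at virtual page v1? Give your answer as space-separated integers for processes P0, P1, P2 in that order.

Op 1: fork(P0) -> P1. 2 ppages; refcounts: pp0:2 pp1:2
Op 2: read(P0, v1) -> 21. No state change.
Op 3: fork(P0) -> P2. 2 ppages; refcounts: pp0:3 pp1:3
Op 4: write(P2, v1, 182). refcount(pp1)=3>1 -> COPY to pp2. 3 ppages; refcounts: pp0:3 pp1:2 pp2:1
Op 5: write(P0, v0, 189). refcount(pp0)=3>1 -> COPY to pp3. 4 ppages; refcounts: pp0:2 pp1:2 pp2:1 pp3:1
P0: v1 -> pp1 = 21
P1: v1 -> pp1 = 21
P2: v1 -> pp2 = 182

Answer: 21 21 182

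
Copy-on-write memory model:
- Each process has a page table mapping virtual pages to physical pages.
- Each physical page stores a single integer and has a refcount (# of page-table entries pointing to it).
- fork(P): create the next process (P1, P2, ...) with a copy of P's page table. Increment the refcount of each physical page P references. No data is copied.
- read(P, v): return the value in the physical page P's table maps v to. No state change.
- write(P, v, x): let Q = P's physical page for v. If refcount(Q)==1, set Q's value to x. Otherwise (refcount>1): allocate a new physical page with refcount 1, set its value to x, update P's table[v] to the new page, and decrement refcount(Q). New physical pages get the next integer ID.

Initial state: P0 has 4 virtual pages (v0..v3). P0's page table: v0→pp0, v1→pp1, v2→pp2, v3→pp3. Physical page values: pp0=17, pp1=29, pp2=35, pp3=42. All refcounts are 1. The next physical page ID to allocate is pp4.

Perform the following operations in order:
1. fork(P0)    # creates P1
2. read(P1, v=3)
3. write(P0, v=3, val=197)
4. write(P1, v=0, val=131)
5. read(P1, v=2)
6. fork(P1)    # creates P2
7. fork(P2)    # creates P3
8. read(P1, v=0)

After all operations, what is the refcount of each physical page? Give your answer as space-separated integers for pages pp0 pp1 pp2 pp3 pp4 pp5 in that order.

Answer: 1 4 4 3 1 3

Derivation:
Op 1: fork(P0) -> P1. 4 ppages; refcounts: pp0:2 pp1:2 pp2:2 pp3:2
Op 2: read(P1, v3) -> 42. No state change.
Op 3: write(P0, v3, 197). refcount(pp3)=2>1 -> COPY to pp4. 5 ppages; refcounts: pp0:2 pp1:2 pp2:2 pp3:1 pp4:1
Op 4: write(P1, v0, 131). refcount(pp0)=2>1 -> COPY to pp5. 6 ppages; refcounts: pp0:1 pp1:2 pp2:2 pp3:1 pp4:1 pp5:1
Op 5: read(P1, v2) -> 35. No state change.
Op 6: fork(P1) -> P2. 6 ppages; refcounts: pp0:1 pp1:3 pp2:3 pp3:2 pp4:1 pp5:2
Op 7: fork(P2) -> P3. 6 ppages; refcounts: pp0:1 pp1:4 pp2:4 pp3:3 pp4:1 pp5:3
Op 8: read(P1, v0) -> 131. No state change.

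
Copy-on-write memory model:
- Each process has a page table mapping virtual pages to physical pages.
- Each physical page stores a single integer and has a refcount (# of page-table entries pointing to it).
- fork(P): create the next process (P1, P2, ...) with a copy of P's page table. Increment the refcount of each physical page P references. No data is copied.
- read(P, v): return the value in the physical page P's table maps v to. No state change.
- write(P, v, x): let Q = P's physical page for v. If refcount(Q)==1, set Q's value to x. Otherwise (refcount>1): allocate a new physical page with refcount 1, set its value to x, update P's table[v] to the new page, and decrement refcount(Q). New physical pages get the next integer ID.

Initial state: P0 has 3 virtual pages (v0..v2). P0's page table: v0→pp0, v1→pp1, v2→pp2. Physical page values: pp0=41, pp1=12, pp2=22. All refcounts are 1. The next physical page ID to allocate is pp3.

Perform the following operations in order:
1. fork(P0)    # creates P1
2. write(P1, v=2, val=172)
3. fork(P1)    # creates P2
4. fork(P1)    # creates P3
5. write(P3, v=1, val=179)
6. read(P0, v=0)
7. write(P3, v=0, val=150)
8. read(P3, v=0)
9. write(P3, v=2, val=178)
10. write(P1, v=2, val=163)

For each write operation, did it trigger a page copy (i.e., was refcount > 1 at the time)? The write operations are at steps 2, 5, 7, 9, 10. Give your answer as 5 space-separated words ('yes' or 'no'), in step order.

Op 1: fork(P0) -> P1. 3 ppages; refcounts: pp0:2 pp1:2 pp2:2
Op 2: write(P1, v2, 172). refcount(pp2)=2>1 -> COPY to pp3. 4 ppages; refcounts: pp0:2 pp1:2 pp2:1 pp3:1
Op 3: fork(P1) -> P2. 4 ppages; refcounts: pp0:3 pp1:3 pp2:1 pp3:2
Op 4: fork(P1) -> P3. 4 ppages; refcounts: pp0:4 pp1:4 pp2:1 pp3:3
Op 5: write(P3, v1, 179). refcount(pp1)=4>1 -> COPY to pp4. 5 ppages; refcounts: pp0:4 pp1:3 pp2:1 pp3:3 pp4:1
Op 6: read(P0, v0) -> 41. No state change.
Op 7: write(P3, v0, 150). refcount(pp0)=4>1 -> COPY to pp5. 6 ppages; refcounts: pp0:3 pp1:3 pp2:1 pp3:3 pp4:1 pp5:1
Op 8: read(P3, v0) -> 150. No state change.
Op 9: write(P3, v2, 178). refcount(pp3)=3>1 -> COPY to pp6. 7 ppages; refcounts: pp0:3 pp1:3 pp2:1 pp3:2 pp4:1 pp5:1 pp6:1
Op 10: write(P1, v2, 163). refcount(pp3)=2>1 -> COPY to pp7. 8 ppages; refcounts: pp0:3 pp1:3 pp2:1 pp3:1 pp4:1 pp5:1 pp6:1 pp7:1

yes yes yes yes yes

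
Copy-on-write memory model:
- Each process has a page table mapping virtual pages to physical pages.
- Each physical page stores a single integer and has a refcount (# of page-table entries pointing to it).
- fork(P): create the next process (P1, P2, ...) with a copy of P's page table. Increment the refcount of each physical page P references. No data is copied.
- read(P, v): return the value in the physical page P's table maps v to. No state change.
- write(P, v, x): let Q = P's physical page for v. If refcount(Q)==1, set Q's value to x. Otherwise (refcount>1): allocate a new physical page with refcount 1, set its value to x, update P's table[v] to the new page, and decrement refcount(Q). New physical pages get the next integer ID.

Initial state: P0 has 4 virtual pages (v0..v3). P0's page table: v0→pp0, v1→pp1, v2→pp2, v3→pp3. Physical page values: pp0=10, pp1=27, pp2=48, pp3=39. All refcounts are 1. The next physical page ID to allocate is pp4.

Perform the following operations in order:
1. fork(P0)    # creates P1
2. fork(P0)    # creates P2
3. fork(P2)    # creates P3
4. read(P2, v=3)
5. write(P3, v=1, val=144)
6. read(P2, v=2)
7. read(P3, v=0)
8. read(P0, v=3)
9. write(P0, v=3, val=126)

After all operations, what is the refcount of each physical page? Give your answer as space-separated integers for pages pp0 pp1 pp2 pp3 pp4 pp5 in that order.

Answer: 4 3 4 3 1 1

Derivation:
Op 1: fork(P0) -> P1. 4 ppages; refcounts: pp0:2 pp1:2 pp2:2 pp3:2
Op 2: fork(P0) -> P2. 4 ppages; refcounts: pp0:3 pp1:3 pp2:3 pp3:3
Op 3: fork(P2) -> P3. 4 ppages; refcounts: pp0:4 pp1:4 pp2:4 pp3:4
Op 4: read(P2, v3) -> 39. No state change.
Op 5: write(P3, v1, 144). refcount(pp1)=4>1 -> COPY to pp4. 5 ppages; refcounts: pp0:4 pp1:3 pp2:4 pp3:4 pp4:1
Op 6: read(P2, v2) -> 48. No state change.
Op 7: read(P3, v0) -> 10. No state change.
Op 8: read(P0, v3) -> 39. No state change.
Op 9: write(P0, v3, 126). refcount(pp3)=4>1 -> COPY to pp5. 6 ppages; refcounts: pp0:4 pp1:3 pp2:4 pp3:3 pp4:1 pp5:1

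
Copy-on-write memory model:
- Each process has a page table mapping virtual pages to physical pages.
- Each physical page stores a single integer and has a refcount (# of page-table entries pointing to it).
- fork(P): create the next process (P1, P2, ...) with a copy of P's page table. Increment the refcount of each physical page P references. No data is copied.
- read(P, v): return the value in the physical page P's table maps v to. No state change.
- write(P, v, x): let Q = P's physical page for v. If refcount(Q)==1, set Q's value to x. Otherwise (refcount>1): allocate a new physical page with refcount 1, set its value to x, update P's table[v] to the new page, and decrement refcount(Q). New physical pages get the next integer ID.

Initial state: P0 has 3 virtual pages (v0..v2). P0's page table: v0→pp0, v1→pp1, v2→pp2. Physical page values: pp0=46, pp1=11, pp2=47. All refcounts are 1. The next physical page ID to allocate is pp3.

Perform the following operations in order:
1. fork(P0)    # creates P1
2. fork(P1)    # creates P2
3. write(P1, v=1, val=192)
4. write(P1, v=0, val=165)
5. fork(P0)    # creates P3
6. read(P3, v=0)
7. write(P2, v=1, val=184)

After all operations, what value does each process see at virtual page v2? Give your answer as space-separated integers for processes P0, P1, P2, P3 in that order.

Answer: 47 47 47 47

Derivation:
Op 1: fork(P0) -> P1. 3 ppages; refcounts: pp0:2 pp1:2 pp2:2
Op 2: fork(P1) -> P2. 3 ppages; refcounts: pp0:3 pp1:3 pp2:3
Op 3: write(P1, v1, 192). refcount(pp1)=3>1 -> COPY to pp3. 4 ppages; refcounts: pp0:3 pp1:2 pp2:3 pp3:1
Op 4: write(P1, v0, 165). refcount(pp0)=3>1 -> COPY to pp4. 5 ppages; refcounts: pp0:2 pp1:2 pp2:3 pp3:1 pp4:1
Op 5: fork(P0) -> P3. 5 ppages; refcounts: pp0:3 pp1:3 pp2:4 pp3:1 pp4:1
Op 6: read(P3, v0) -> 46. No state change.
Op 7: write(P2, v1, 184). refcount(pp1)=3>1 -> COPY to pp5. 6 ppages; refcounts: pp0:3 pp1:2 pp2:4 pp3:1 pp4:1 pp5:1
P0: v2 -> pp2 = 47
P1: v2 -> pp2 = 47
P2: v2 -> pp2 = 47
P3: v2 -> pp2 = 47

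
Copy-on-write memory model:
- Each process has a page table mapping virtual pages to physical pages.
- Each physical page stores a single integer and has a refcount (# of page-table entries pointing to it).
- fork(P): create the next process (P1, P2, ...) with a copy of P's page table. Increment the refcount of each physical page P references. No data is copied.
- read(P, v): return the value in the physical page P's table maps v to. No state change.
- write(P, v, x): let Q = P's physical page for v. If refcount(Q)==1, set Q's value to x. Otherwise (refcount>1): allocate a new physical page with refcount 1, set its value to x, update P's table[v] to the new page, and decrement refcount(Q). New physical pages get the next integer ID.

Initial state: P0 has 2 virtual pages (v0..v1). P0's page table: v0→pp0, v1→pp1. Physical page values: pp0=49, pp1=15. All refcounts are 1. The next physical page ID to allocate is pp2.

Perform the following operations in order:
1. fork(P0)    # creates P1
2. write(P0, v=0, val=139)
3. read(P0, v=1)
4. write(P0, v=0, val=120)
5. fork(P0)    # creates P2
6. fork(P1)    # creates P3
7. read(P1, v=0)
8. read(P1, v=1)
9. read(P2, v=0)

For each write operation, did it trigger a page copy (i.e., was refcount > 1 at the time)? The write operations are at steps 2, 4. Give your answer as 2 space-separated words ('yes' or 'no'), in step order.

Op 1: fork(P0) -> P1. 2 ppages; refcounts: pp0:2 pp1:2
Op 2: write(P0, v0, 139). refcount(pp0)=2>1 -> COPY to pp2. 3 ppages; refcounts: pp0:1 pp1:2 pp2:1
Op 3: read(P0, v1) -> 15. No state change.
Op 4: write(P0, v0, 120). refcount(pp2)=1 -> write in place. 3 ppages; refcounts: pp0:1 pp1:2 pp2:1
Op 5: fork(P0) -> P2. 3 ppages; refcounts: pp0:1 pp1:3 pp2:2
Op 6: fork(P1) -> P3. 3 ppages; refcounts: pp0:2 pp1:4 pp2:2
Op 7: read(P1, v0) -> 49. No state change.
Op 8: read(P1, v1) -> 15. No state change.
Op 9: read(P2, v0) -> 120. No state change.

yes no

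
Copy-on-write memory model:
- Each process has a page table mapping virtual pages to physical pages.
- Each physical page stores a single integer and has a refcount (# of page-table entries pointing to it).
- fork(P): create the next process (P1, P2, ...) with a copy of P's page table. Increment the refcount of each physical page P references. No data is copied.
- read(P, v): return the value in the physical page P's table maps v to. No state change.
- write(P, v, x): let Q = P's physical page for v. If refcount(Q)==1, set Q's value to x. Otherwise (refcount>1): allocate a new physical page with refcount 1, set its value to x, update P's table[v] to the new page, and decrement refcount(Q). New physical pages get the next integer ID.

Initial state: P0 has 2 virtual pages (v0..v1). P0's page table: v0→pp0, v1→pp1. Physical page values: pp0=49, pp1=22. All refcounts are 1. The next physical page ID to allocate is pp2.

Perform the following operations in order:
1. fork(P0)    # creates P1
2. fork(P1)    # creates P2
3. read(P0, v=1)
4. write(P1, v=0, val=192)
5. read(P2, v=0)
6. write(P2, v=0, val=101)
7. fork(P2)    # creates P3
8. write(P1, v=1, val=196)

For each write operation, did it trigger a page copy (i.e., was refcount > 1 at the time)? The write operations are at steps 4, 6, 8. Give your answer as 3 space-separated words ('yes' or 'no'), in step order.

Op 1: fork(P0) -> P1. 2 ppages; refcounts: pp0:2 pp1:2
Op 2: fork(P1) -> P2. 2 ppages; refcounts: pp0:3 pp1:3
Op 3: read(P0, v1) -> 22. No state change.
Op 4: write(P1, v0, 192). refcount(pp0)=3>1 -> COPY to pp2. 3 ppages; refcounts: pp0:2 pp1:3 pp2:1
Op 5: read(P2, v0) -> 49. No state change.
Op 6: write(P2, v0, 101). refcount(pp0)=2>1 -> COPY to pp3. 4 ppages; refcounts: pp0:1 pp1:3 pp2:1 pp3:1
Op 7: fork(P2) -> P3. 4 ppages; refcounts: pp0:1 pp1:4 pp2:1 pp3:2
Op 8: write(P1, v1, 196). refcount(pp1)=4>1 -> COPY to pp4. 5 ppages; refcounts: pp0:1 pp1:3 pp2:1 pp3:2 pp4:1

yes yes yes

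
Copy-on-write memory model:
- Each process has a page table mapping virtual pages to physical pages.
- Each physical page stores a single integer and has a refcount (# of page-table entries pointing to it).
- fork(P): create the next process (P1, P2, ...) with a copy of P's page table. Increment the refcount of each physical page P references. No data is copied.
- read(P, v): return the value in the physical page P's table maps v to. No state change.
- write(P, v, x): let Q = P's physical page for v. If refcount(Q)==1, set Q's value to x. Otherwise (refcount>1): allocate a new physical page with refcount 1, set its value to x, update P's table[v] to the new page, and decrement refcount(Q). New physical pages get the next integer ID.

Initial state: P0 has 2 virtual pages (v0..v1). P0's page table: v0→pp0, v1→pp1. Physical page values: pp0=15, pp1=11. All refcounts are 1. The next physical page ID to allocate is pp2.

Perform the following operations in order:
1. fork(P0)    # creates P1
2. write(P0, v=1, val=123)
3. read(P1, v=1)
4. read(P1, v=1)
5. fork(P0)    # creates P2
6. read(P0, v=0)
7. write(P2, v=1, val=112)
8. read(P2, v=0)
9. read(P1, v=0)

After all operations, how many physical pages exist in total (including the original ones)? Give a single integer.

Op 1: fork(P0) -> P1. 2 ppages; refcounts: pp0:2 pp1:2
Op 2: write(P0, v1, 123). refcount(pp1)=2>1 -> COPY to pp2. 3 ppages; refcounts: pp0:2 pp1:1 pp2:1
Op 3: read(P1, v1) -> 11. No state change.
Op 4: read(P1, v1) -> 11. No state change.
Op 5: fork(P0) -> P2. 3 ppages; refcounts: pp0:3 pp1:1 pp2:2
Op 6: read(P0, v0) -> 15. No state change.
Op 7: write(P2, v1, 112). refcount(pp2)=2>1 -> COPY to pp3. 4 ppages; refcounts: pp0:3 pp1:1 pp2:1 pp3:1
Op 8: read(P2, v0) -> 15. No state change.
Op 9: read(P1, v0) -> 15. No state change.

Answer: 4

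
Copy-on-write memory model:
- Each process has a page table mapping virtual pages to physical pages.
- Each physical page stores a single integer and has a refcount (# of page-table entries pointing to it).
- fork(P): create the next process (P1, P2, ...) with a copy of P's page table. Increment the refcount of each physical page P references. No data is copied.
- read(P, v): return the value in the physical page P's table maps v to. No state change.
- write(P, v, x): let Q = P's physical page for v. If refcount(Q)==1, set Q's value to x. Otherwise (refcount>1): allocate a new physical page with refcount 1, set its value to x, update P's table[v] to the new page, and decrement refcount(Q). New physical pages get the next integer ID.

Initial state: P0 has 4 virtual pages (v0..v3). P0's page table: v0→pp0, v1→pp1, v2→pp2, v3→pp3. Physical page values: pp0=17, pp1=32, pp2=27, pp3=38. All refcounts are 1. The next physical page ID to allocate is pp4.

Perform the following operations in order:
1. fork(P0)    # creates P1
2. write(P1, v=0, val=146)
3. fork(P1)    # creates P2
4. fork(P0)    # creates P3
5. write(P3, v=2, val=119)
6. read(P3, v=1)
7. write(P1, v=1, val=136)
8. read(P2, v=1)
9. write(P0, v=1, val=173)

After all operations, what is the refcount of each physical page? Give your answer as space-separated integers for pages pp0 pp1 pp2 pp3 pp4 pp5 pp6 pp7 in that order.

Op 1: fork(P0) -> P1. 4 ppages; refcounts: pp0:2 pp1:2 pp2:2 pp3:2
Op 2: write(P1, v0, 146). refcount(pp0)=2>1 -> COPY to pp4. 5 ppages; refcounts: pp0:1 pp1:2 pp2:2 pp3:2 pp4:1
Op 3: fork(P1) -> P2. 5 ppages; refcounts: pp0:1 pp1:3 pp2:3 pp3:3 pp4:2
Op 4: fork(P0) -> P3. 5 ppages; refcounts: pp0:2 pp1:4 pp2:4 pp3:4 pp4:2
Op 5: write(P3, v2, 119). refcount(pp2)=4>1 -> COPY to pp5. 6 ppages; refcounts: pp0:2 pp1:4 pp2:3 pp3:4 pp4:2 pp5:1
Op 6: read(P3, v1) -> 32. No state change.
Op 7: write(P1, v1, 136). refcount(pp1)=4>1 -> COPY to pp6. 7 ppages; refcounts: pp0:2 pp1:3 pp2:3 pp3:4 pp4:2 pp5:1 pp6:1
Op 8: read(P2, v1) -> 32. No state change.
Op 9: write(P0, v1, 173). refcount(pp1)=3>1 -> COPY to pp7. 8 ppages; refcounts: pp0:2 pp1:2 pp2:3 pp3:4 pp4:2 pp5:1 pp6:1 pp7:1

Answer: 2 2 3 4 2 1 1 1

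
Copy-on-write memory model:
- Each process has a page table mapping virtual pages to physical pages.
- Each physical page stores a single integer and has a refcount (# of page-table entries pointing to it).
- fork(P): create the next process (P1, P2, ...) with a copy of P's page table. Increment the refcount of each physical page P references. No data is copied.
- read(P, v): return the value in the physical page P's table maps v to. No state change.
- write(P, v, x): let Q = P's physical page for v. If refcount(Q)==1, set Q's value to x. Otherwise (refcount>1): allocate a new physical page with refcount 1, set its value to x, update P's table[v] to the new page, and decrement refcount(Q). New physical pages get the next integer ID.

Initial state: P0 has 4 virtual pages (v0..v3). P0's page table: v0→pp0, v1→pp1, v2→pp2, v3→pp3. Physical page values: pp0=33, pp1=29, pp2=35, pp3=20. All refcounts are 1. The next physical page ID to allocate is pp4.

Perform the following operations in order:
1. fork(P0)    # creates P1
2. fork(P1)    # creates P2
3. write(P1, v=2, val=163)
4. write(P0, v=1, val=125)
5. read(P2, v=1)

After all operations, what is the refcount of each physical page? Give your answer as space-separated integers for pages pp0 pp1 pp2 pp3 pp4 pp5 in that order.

Op 1: fork(P0) -> P1. 4 ppages; refcounts: pp0:2 pp1:2 pp2:2 pp3:2
Op 2: fork(P1) -> P2. 4 ppages; refcounts: pp0:3 pp1:3 pp2:3 pp3:3
Op 3: write(P1, v2, 163). refcount(pp2)=3>1 -> COPY to pp4. 5 ppages; refcounts: pp0:3 pp1:3 pp2:2 pp3:3 pp4:1
Op 4: write(P0, v1, 125). refcount(pp1)=3>1 -> COPY to pp5. 6 ppages; refcounts: pp0:3 pp1:2 pp2:2 pp3:3 pp4:1 pp5:1
Op 5: read(P2, v1) -> 29. No state change.

Answer: 3 2 2 3 1 1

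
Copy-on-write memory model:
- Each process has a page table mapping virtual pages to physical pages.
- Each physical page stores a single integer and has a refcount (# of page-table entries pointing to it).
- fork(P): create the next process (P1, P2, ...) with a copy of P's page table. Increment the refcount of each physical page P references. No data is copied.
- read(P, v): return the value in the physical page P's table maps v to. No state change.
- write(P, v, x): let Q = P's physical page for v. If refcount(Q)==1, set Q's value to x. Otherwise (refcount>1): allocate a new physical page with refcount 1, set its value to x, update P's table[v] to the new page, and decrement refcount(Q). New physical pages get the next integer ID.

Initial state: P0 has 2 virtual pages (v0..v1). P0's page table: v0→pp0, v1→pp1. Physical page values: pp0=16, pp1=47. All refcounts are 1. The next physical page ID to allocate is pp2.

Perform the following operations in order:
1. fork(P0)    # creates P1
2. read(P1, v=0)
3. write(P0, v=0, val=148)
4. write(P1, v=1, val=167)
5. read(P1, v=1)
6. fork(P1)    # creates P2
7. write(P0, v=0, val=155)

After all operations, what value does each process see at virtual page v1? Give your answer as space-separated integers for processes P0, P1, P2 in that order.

Op 1: fork(P0) -> P1. 2 ppages; refcounts: pp0:2 pp1:2
Op 2: read(P1, v0) -> 16. No state change.
Op 3: write(P0, v0, 148). refcount(pp0)=2>1 -> COPY to pp2. 3 ppages; refcounts: pp0:1 pp1:2 pp2:1
Op 4: write(P1, v1, 167). refcount(pp1)=2>1 -> COPY to pp3. 4 ppages; refcounts: pp0:1 pp1:1 pp2:1 pp3:1
Op 5: read(P1, v1) -> 167. No state change.
Op 6: fork(P1) -> P2. 4 ppages; refcounts: pp0:2 pp1:1 pp2:1 pp3:2
Op 7: write(P0, v0, 155). refcount(pp2)=1 -> write in place. 4 ppages; refcounts: pp0:2 pp1:1 pp2:1 pp3:2
P0: v1 -> pp1 = 47
P1: v1 -> pp3 = 167
P2: v1 -> pp3 = 167

Answer: 47 167 167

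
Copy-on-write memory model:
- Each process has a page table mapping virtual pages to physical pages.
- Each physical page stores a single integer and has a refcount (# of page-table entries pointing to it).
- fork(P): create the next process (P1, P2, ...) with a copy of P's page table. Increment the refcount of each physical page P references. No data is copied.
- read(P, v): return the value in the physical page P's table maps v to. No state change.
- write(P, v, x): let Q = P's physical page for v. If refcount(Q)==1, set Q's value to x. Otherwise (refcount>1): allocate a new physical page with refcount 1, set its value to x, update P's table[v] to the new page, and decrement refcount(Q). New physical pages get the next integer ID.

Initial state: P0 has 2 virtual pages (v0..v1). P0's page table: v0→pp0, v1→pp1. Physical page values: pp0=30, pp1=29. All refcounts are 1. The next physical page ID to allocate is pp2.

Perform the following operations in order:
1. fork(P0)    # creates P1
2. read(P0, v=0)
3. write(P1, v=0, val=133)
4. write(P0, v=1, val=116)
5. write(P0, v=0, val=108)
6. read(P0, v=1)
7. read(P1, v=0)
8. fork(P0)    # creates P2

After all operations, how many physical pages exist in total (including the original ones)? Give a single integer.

Op 1: fork(P0) -> P1. 2 ppages; refcounts: pp0:2 pp1:2
Op 2: read(P0, v0) -> 30. No state change.
Op 3: write(P1, v0, 133). refcount(pp0)=2>1 -> COPY to pp2. 3 ppages; refcounts: pp0:1 pp1:2 pp2:1
Op 4: write(P0, v1, 116). refcount(pp1)=2>1 -> COPY to pp3. 4 ppages; refcounts: pp0:1 pp1:1 pp2:1 pp3:1
Op 5: write(P0, v0, 108). refcount(pp0)=1 -> write in place. 4 ppages; refcounts: pp0:1 pp1:1 pp2:1 pp3:1
Op 6: read(P0, v1) -> 116. No state change.
Op 7: read(P1, v0) -> 133. No state change.
Op 8: fork(P0) -> P2. 4 ppages; refcounts: pp0:2 pp1:1 pp2:1 pp3:2

Answer: 4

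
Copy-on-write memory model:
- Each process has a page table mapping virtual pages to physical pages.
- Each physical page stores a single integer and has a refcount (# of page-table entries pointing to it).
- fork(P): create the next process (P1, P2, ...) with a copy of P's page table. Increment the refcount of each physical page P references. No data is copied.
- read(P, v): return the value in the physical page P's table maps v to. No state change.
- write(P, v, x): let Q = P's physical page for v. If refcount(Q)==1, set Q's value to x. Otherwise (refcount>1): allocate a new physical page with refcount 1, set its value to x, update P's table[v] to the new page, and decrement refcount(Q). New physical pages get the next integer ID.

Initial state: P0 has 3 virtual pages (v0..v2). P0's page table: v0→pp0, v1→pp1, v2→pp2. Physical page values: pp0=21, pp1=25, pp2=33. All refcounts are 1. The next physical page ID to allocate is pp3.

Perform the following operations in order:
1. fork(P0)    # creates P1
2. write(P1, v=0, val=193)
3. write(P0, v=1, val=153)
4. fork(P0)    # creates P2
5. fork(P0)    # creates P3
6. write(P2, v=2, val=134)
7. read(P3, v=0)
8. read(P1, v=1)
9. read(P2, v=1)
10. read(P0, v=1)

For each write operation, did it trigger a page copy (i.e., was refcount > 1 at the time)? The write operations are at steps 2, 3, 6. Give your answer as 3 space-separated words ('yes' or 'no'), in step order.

Op 1: fork(P0) -> P1. 3 ppages; refcounts: pp0:2 pp1:2 pp2:2
Op 2: write(P1, v0, 193). refcount(pp0)=2>1 -> COPY to pp3. 4 ppages; refcounts: pp0:1 pp1:2 pp2:2 pp3:1
Op 3: write(P0, v1, 153). refcount(pp1)=2>1 -> COPY to pp4. 5 ppages; refcounts: pp0:1 pp1:1 pp2:2 pp3:1 pp4:1
Op 4: fork(P0) -> P2. 5 ppages; refcounts: pp0:2 pp1:1 pp2:3 pp3:1 pp4:2
Op 5: fork(P0) -> P3. 5 ppages; refcounts: pp0:3 pp1:1 pp2:4 pp3:1 pp4:3
Op 6: write(P2, v2, 134). refcount(pp2)=4>1 -> COPY to pp5. 6 ppages; refcounts: pp0:3 pp1:1 pp2:3 pp3:1 pp4:3 pp5:1
Op 7: read(P3, v0) -> 21. No state change.
Op 8: read(P1, v1) -> 25. No state change.
Op 9: read(P2, v1) -> 153. No state change.
Op 10: read(P0, v1) -> 153. No state change.

yes yes yes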